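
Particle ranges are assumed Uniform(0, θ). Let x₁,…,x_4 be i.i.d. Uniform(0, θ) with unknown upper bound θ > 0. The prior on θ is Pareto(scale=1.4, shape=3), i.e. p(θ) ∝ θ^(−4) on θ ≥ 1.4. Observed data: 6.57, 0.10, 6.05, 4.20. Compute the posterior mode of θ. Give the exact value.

θ̂_MAP = 6.57

The Uniform(0, θ) likelihood is θ^(−n) for θ ≥ max(xᵢ), zero otherwise. Here max(xᵢ) = 6.57.
Posterior ∝ θ^(−4) · θ^(−4) = θ^(−8) on θ ≥ max(1.4, 6.57) = 6.57.
This density is strictly decreasing in θ, so the posterior mode lies at the lower boundary of the support.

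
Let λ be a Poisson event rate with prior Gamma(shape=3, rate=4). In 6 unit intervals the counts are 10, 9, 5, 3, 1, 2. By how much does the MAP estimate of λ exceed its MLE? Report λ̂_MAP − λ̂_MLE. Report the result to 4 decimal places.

Σxᵢ = 30. Posterior is Gamma(33, 10); MAP = (33−1)/10 = 32/10 ≈ 3.20000.
MLE = x̄ = 30/6 ≈ 5.00000.
Difference = 32/10 − 30/6 = -9/5 ≈ -1.8000.

MAP − MLE = -1.8000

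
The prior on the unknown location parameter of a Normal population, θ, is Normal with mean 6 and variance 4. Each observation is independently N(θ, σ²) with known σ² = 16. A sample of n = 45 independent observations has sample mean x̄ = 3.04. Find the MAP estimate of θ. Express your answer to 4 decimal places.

θ̂_MAP = 3.2816

n = 45, x̄ = 3.04.
For a Normal prior and Normal likelihood with known variance, the posterior is Normal; its mode equals its mean, the precision-weighted average.
Prior precision 1/σ₀² = 1/4 = 0.25; data precision n/σ² = 45/16 = 2.8125.
θ̂ = (0.25·6 + 2.8125·3.04) / (0.25 + 2.8125) = 10.05/3.0625 = 804/245 ≈ 3.2816.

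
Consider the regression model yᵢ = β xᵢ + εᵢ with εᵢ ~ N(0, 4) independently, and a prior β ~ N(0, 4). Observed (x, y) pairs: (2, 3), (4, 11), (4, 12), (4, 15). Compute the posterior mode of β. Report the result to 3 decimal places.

log p(β | y) = −Σ(yᵢ − βxᵢ)²/(2·4) − β²/(2·4) + const.
Setting the derivative to zero: Σxᵢ(yᵢ − βxᵢ)/4 − β/4 = 0, so β = Σxᵢyᵢ / (Σxᵢ² + σ²/τ²).
Σxᵢyᵢ = 2·3 + 4·11 + 4·12 + 4·15 = 158; Σxᵢ² = 52; σ²/τ² = 1.
β̂_MAP = 158 / (52 + 1) = 158/53 ≈ 2.981.

β̂_MAP = 2.981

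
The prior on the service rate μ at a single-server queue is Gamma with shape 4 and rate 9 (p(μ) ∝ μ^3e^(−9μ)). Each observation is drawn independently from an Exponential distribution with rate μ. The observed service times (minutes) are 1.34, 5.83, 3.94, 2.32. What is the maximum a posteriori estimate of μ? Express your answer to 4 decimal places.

The Exponential(rate=μ) likelihood is ∝ μ^n e^(−μΣtᵢ). Here n = 4 and Σtᵢ = 1.34 + 5.83 + 3.94 + 2.32 = 13.43.
Posterior ∝ μ^3e^(−9μ) · μ^4e^(−13.43μ) = μ^7e^(−22.43μ), i.e. Gamma(8, 22.43).
Mode = (a−1)/b = 7/22.43 ≈ 0.3121.

μ̂_MAP = 0.3121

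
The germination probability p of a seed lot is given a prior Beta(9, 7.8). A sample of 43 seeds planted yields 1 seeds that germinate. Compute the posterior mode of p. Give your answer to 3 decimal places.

Prior: Beta(9, 7.8).
Data: 1 success in 43 trials. The binomial likelihood contributes p(1−p)^42, so the posterior is Beta(9+1, 7.8+42) = Beta(10, 49.8).
For Beta(a, b) with a, b > 1 the mode is (a−1)/(a+b−2) = 9/57.8 ≈ 0.156.

p̂_MAP = 0.156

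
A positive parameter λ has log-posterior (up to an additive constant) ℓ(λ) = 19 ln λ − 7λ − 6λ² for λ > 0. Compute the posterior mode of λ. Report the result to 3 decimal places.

λ̂_MAP = 1.000

ℓ'(λ) = 19/λ − 7 − 12λ. Setting this to zero and multiplying by λ: 12λ² + 7λ − 19 = 0.
λ = (−7 + √(7² + 4·12·19)) / (2·12) = (−7 + √961) / 24 = (−7 + 31)/24 = 1.
ℓ''(λ) = −19/λ² − 12 < 0, confirming a maximum.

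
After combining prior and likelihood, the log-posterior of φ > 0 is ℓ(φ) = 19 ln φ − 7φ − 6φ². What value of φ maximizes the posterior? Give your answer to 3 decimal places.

ℓ'(φ) = 19/φ − 7 − 12φ. Setting this to zero and multiplying by φ: 12φ² + 7φ − 19 = 0.
φ = (−7 + √(7² + 4·12·19)) / (2·12) = (−7 + √961) / 24 = (−7 + 31)/24 = 1.
ℓ''(φ) = −19/φ² − 12 < 0, confirming a maximum.

φ̂_MAP = 1.000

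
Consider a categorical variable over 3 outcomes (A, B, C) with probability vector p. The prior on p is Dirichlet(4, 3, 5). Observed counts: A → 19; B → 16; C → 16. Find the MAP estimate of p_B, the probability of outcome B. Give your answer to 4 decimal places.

The posterior is Dirichlet(αᵢ + nᵢ) = Dirichlet(23, 19, 21).
For a Dirichlet(a₁,…,a_K) with all aᵢ > 1, the mode has j-th component (aⱼ − 1)/(Σaᵢ − K).
Here Σaᵢ = 63 and K = 3, so p_B = (19 − 1)/(63 − 3) = 18/60 ≈ 0.3000.

MAP estimate of p_B = 0.3000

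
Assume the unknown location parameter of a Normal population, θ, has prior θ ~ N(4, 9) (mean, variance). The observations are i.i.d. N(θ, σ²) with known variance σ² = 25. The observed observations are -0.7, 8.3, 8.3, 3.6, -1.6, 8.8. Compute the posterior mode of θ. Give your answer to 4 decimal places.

n = 6; x̄ = ((-0.7) + 8.3 + 8.3 + 3.6 + (-1.6) + 8.8)/6 = 26.7/6 = 4.45.
For a Normal prior and Normal likelihood with known variance, the posterior is Normal; its mode equals its mean, the precision-weighted average.
Prior precision 1/σ₀² = 1/9; data precision n/σ² = 6/25 = 0.24.
θ̂ = ((1/9)·4 + 0.24·4.45) / (1/9 + 0.24) = (3403/2250)/(79/225) = 3403/790 ≈ 4.3076.

θ̂_MAP = 4.3076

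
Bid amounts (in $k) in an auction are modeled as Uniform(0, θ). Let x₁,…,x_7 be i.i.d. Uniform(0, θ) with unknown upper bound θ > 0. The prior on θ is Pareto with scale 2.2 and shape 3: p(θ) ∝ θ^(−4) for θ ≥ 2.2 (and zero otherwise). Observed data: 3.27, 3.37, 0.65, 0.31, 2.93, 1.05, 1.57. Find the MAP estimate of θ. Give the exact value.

θ̂_MAP = 3.37

The Uniform(0, θ) likelihood is θ^(−n) for θ ≥ max(xᵢ), zero otherwise. Here max(xᵢ) = 3.37.
Posterior ∝ θ^(−4) · θ^(−7) = θ^(−11) on θ ≥ max(2.2, 3.37) = 3.37.
This density is strictly decreasing in θ, so the posterior mode lies at the lower boundary of the support.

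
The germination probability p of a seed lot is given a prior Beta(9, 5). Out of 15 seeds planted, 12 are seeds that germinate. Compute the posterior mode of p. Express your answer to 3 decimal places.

p̂_MAP = 0.741

Prior: Beta(9, 5).
Data: 12 successes in 15 trials. The binomial likelihood contributes p^12(1−p)^3, so the posterior is Beta(9+12, 5+3) = Beta(21, 8).
For Beta(a, b) with a, b > 1 the mode is (a−1)/(a+b−2) = 20/27 ≈ 0.741.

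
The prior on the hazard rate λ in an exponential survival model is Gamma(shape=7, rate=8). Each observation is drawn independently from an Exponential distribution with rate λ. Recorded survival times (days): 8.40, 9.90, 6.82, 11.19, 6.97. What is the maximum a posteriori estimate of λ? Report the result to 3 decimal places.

λ̂_MAP = 0.215

The Exponential(rate=λ) likelihood is ∝ λ^n e^(−λΣtᵢ). Here n = 5 and Σtᵢ = 8.40 + 9.90 + 6.82 + 11.19 + 6.97 = 43.28.
Posterior ∝ λ^6e^(−8λ) · λ^5e^(−43.28λ) = λ^11e^(−51.28λ), i.e. Gamma(12, 51.28).
Mode = (a−1)/b = 11/51.28 ≈ 0.215.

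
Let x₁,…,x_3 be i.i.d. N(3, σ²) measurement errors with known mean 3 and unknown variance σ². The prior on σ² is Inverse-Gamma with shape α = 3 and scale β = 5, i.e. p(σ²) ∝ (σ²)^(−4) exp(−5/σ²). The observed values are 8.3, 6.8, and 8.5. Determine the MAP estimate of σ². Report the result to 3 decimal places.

Sum of squared deviations about the known mean: SS = (8.3−3)² + (6.8−3)² + (8.5−3)² = 72.78.
The Normal likelihood contributes (σ²)^(−n/2) exp(−SS/(2σ²)), so the posterior is Inverse-Gamma(α + n/2, β + SS/2) = Inverse-Gamma(4.5, 41.39).
The mode of Inverse-Gamma(a, b) is b/(a+1) = 41.39/5.5 ≈ 7.525.

σ̂²_MAP = 7.525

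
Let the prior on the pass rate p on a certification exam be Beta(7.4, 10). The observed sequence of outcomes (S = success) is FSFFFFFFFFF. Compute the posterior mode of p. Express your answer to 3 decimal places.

p̂_MAP = 0.280

Prior: Beta(7.4, 10).
Data: 1 success in 11 trials (from the sequence). The binomial likelihood contributes p(1−p)^10, so the posterior is Beta(7.4+1, 10+10) = Beta(8.4, 20).
For Beta(a, b) with a, b > 1 the mode is (a−1)/(a+b−2) = 7.4/26.4 ≈ 0.280.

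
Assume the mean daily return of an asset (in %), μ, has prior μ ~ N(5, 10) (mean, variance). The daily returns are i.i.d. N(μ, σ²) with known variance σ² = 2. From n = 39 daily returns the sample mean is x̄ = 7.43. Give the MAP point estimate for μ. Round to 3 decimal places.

μ̂_MAP = 7.418

n = 39, x̄ = 7.43.
For a Normal prior and Normal likelihood with known variance, the posterior is Normal; its mode equals its mean, the precision-weighted average.
Prior precision 1/σ₀² = 1/10 = 0.1; data precision n/σ² = 39/2 = 19.5.
μ̂ = (0.1·5 + 19.5·7.43) / (0.1 + 19.5) = 145.385/19.6 = 29077/3920 ≈ 7.418.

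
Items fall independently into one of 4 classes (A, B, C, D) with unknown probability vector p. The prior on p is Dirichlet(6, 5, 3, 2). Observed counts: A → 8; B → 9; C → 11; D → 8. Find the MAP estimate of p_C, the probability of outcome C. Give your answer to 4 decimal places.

The posterior is Dirichlet(αᵢ + nᵢ) = Dirichlet(14, 14, 14, 10).
For a Dirichlet(a₁,…,a_K) with all aᵢ > 1, the mode has j-th component (aⱼ − 1)/(Σaᵢ − K).
Here Σaᵢ = 52 and K = 4, so p_C = (14 − 1)/(52 − 4) = 13/48 ≈ 0.2708.

MAP estimate of p_C = 0.2708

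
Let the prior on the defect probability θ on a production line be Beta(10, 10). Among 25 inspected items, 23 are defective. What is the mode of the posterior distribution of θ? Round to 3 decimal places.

θ̂_MAP = 0.744

Prior: Beta(10, 10).
Data: 23 successes in 25 trials. The binomial likelihood contributes θ^23(1−θ)^2, so the posterior is Beta(10+23, 10+2) = Beta(33, 12).
For Beta(a, b) with a, b > 1 the mode is (a−1)/(a+b−2) = 32/43 ≈ 0.744.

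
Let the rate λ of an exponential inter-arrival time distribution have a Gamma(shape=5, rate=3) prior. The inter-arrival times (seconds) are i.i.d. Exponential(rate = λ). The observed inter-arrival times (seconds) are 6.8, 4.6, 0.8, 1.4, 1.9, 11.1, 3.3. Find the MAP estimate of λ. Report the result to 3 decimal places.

The Exponential(rate=λ) likelihood is ∝ λ^n e^(−λΣtᵢ). Here n = 7 and Σtᵢ = 6.8 + 4.6 + 0.8 + 1.4 + 1.9 + 11.1 + 3.3 = 29.9.
Posterior ∝ λ^4e^(−3λ) · λ^7e^(−29.9λ) = λ^11e^(−32.9λ), i.e. Gamma(12, 32.9).
Mode = (a−1)/b = 11/32.9 ≈ 0.334.

λ̂_MAP = 0.334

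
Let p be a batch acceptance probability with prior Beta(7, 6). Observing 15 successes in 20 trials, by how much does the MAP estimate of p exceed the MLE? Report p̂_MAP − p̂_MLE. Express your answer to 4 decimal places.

MAP − MLE = -0.0726

Posterior is Beta(22, 11); MAP = (22−1)/(33−2) = 21/31 ≈ 0.67742.
MLE ignores the prior: p̂_MLE = k/n = 15/20 ≈ 0.75000.
Difference = 21/31 − 15/20 = -9/124 ≈ -0.0726.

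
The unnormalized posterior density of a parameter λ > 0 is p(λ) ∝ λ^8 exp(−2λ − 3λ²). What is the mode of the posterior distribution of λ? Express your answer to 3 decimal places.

ℓ'(λ) = 8/λ − 2 − 6λ. Setting this to zero and multiplying by λ: 6λ² + 2λ − 8 = 0.
λ = (−2 + √(2² + 4·6·8)) / (2·6) = (−2 + √196) / 12 = (−2 + 14)/12 = 1.
ℓ''(λ) = −8/λ² − 6 < 0, confirming a maximum.

λ̂_MAP = 1.000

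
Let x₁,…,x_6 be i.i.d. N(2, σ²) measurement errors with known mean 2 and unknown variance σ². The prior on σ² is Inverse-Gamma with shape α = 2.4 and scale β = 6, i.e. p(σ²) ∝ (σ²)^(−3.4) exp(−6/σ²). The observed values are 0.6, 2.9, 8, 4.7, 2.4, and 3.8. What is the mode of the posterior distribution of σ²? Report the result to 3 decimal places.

σ̂²_MAP = 4.802

Sum of squared deviations about the known mean: SS = (0.6−2)² + (2.9−2)² + (8−2)² + (4.7−2)² + (2.4−2)² + (3.8−2)² = 49.46.
The Normal likelihood contributes (σ²)^(−n/2) exp(−SS/(2σ²)), so the posterior is Inverse-Gamma(α + n/2, β + SS/2) = Inverse-Gamma(5.4, 30.73).
The mode of Inverse-Gamma(a, b) is b/(a+1) = 30.73/6.4 ≈ 4.802.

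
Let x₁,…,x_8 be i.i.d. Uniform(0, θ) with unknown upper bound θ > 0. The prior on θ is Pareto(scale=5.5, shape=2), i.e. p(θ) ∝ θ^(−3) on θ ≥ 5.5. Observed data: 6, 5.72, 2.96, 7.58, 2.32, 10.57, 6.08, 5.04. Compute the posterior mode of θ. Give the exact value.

The Uniform(0, θ) likelihood is θ^(−n) for θ ≥ max(xᵢ), zero otherwise. Here max(xᵢ) = 10.57.
Posterior ∝ θ^(−3) · θ^(−8) = θ^(−11) on θ ≥ max(5.5, 10.57) = 10.57.
This density is strictly decreasing in θ, so the posterior mode lies at the lower boundary of the support.

θ̂_MAP = 10.57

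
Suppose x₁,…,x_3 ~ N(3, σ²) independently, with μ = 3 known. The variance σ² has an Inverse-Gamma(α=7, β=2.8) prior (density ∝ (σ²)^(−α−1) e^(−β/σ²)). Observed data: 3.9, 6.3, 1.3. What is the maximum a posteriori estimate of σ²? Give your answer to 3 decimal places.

σ̂²_MAP = 1.063

Sum of squared deviations about the known mean: SS = (3.9−3)² + (6.3−3)² + (1.3−3)² = 14.59.
The Normal likelihood contributes (σ²)^(−n/2) exp(−SS/(2σ²)), so the posterior is Inverse-Gamma(α + n/2, β + SS/2) = Inverse-Gamma(8.5, 10.095).
The mode of Inverse-Gamma(a, b) is b/(a+1) = 10.095/9.5 ≈ 1.063.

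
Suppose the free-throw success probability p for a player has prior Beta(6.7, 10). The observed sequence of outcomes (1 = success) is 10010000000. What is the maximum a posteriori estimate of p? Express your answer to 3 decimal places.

p̂_MAP = 0.300

Prior: Beta(6.7, 10).
Data: 2 successes in 11 trials (from the sequence). The binomial likelihood contributes p^2(1−p)^9, so the posterior is Beta(6.7+2, 10+9) = Beta(8.7, 19).
For Beta(a, b) with a, b > 1 the mode is (a−1)/(a+b−2) = 7.7/25.7 ≈ 0.300.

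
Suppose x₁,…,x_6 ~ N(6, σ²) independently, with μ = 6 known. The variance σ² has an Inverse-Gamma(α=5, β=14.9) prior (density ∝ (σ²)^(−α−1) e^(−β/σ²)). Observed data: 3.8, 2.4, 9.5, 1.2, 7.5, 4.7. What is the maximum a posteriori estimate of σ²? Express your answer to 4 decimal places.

σ̂²_MAP = 4.8239

Sum of squared deviations about the known mean: SS = (3.8−6)² + (2.4−6)² + (9.5−6)² + (1.2−6)² + (7.5−6)² + (4.7−6)² = 57.03.
The Normal likelihood contributes (σ²)^(−n/2) exp(−SS/(2σ²)), so the posterior is Inverse-Gamma(α + n/2, β + SS/2) = Inverse-Gamma(8, 43.415).
The mode of Inverse-Gamma(a, b) is b/(a+1) = 43.415/9 ≈ 4.8239.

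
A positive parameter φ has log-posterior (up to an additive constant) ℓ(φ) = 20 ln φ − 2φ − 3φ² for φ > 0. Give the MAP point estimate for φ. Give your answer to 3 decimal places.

ℓ'(φ) = 20/φ − 2 − 6φ. Setting this to zero and multiplying by φ: 6φ² + 2φ − 20 = 0.
φ = (−2 + √(2² + 4·6·20)) / (2·6) = (−2 + √484) / 12 = (−2 + 22)/12 = 5/3.
ℓ''(φ) = −20/φ² − 6 < 0, confirming a maximum.

φ̂_MAP = 1.667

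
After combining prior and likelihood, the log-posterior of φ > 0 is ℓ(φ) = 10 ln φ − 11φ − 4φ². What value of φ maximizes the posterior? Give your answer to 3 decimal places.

φ̂_MAP = 0.625

ℓ'(φ) = 10/φ − 11 − 8φ. Setting this to zero and multiplying by φ: 8φ² + 11φ − 10 = 0.
φ = (−11 + √(11² + 4·8·10)) / (2·8) = (−11 + √441) / 16 = (−11 + 21)/16 = 5/8.
ℓ''(φ) = −10/φ² − 8 < 0, confirming a maximum.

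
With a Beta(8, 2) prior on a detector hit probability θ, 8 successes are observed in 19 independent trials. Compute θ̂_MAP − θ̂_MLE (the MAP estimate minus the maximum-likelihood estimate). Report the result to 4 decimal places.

MAP − MLE = 0.1345

Posterior is Beta(16, 13); MAP = (16−1)/(29−2) = 15/27 ≈ 0.55556.
MLE ignores the prior: θ̂_MLE = k/n = 8/19 ≈ 0.42105.
Difference = 15/27 − 8/19 = 23/171 ≈ 0.1345.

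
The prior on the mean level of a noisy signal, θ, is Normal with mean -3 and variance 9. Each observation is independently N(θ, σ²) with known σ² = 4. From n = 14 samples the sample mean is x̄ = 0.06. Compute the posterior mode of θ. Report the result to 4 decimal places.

n = 14, x̄ = 0.06.
For a Normal prior and Normal likelihood with known variance, the posterior is Normal; its mode equals its mean, the precision-weighted average.
Prior precision 1/σ₀² = 1/9; data precision n/σ² = 14/4 = 3.5.
θ̂ = ((1/9)·(-3) + 3.5·0.06) / (1/9 + 3.5) = (-37/300)/(65/18) = -111/3250 ≈ -0.0342.

θ̂_MAP = -0.0342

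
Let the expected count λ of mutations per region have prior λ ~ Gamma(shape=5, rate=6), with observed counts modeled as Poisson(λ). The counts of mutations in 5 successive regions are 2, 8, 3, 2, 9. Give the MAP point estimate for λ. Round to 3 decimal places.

λ̂_MAP = 2.545

Σxᵢ = 2+8+3+2+9 = 24, with n = 5.
Posterior ∝ λ^4e^(−6λ) · λ^24e^(−5λ) = λ^28e^(−11λ), i.e. Gamma(shape=29, rate=11).
The mode of a Gamma(a, b) with a ≥ 1 (shape–rate) is (a−1)/b = 28/11 ≈ 2.545.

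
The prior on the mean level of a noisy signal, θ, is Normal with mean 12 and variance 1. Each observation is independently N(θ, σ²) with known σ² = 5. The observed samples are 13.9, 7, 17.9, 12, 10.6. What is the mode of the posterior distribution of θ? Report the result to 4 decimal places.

n = 5; x̄ = (13.9 + 7 + 17.9 + 12 + 10.6)/5 = 61.4/5 = 12.28.
For a Normal prior and Normal likelihood with known variance, the posterior is Normal; its mode equals its mean, the precision-weighted average.
Prior precision 1/σ₀² = 1/1 = 1; data precision n/σ² = 5/5 = 1.
θ̂ = (1·12 + 1·12.28) / (1 + 1) = 24.28/2 = 12.1400.

θ̂_MAP = 12.1400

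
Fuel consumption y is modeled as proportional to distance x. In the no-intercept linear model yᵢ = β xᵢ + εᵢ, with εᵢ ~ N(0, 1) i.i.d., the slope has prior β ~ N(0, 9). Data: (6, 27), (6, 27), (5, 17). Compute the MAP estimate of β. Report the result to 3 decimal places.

β̂_MAP = 4.212

log p(β | y) = −Σ(yᵢ − βxᵢ)²/(2·1) − β²/(2·9) + const.
Setting the derivative to zero: Σxᵢ(yᵢ − βxᵢ)/1 − β/9 = 0, so β = Σxᵢyᵢ / (Σxᵢ² + σ²/τ²).
Σxᵢyᵢ = 6·27 + 6·27 + 5·17 = 409; Σxᵢ² = 97; σ²/τ² = 1/9.
β̂_MAP = 409 / (97 + 1/9) = 409/(874/9) = 3681/874 ≈ 4.212.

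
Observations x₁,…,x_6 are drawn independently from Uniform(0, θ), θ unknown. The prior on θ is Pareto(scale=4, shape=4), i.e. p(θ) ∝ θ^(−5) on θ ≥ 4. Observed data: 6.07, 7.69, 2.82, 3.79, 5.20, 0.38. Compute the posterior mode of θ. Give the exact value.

θ̂_MAP = 7.69

The Uniform(0, θ) likelihood is θ^(−n) for θ ≥ max(xᵢ), zero otherwise. Here max(xᵢ) = 7.69.
Posterior ∝ θ^(−5) · θ^(−6) = θ^(−11) on θ ≥ max(4, 7.69) = 7.69.
This density is strictly decreasing in θ, so the posterior mode lies at the lower boundary of the support.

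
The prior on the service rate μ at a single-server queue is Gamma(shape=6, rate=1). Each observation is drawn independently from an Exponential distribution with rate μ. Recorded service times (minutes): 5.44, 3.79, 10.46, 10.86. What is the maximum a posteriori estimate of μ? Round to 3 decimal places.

μ̂_MAP = 0.285

The Exponential(rate=μ) likelihood is ∝ μ^n e^(−μΣtᵢ). Here n = 4 and Σtᵢ = 5.44 + 3.79 + 10.46 + 10.86 = 30.55.
Posterior ∝ μ^5e^(−1μ) · μ^4e^(−30.55μ) = μ^9e^(−31.55μ), i.e. Gamma(10, 31.55).
Mode = (a−1)/b = 9/31.55 ≈ 0.285.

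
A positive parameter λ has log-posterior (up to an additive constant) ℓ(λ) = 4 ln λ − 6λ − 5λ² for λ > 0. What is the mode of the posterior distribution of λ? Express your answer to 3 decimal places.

ℓ'(λ) = 4/λ − 6 − 10λ. Setting this to zero and multiplying by λ: 10λ² + 6λ − 4 = 0.
λ = (−6 + √(6² + 4·10·4)) / (2·10) = (−6 + √196) / 20 = (−6 + 14)/20 = 2/5.
ℓ''(λ) = −4/λ² − 10 < 0, confirming a maximum.

λ̂_MAP = 0.400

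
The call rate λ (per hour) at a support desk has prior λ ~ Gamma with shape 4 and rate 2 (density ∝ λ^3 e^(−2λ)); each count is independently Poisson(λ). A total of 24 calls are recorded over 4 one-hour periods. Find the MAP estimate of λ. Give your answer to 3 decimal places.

λ̂_MAP = 4.500

Σxᵢ = 24, n = 4.
Posterior ∝ λ^3e^(−2λ) · λ^24e^(−4λ) = λ^27e^(−6λ), i.e. Gamma(shape=28, rate=6).
The mode of a Gamma(a, b) with a ≥ 1 (shape–rate) is (a−1)/b = 27/6 ≈ 4.500.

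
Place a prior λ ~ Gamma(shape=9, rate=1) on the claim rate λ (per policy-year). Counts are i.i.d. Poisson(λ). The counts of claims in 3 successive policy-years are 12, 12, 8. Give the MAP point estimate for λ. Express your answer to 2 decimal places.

Σxᵢ = 12+12+8 = 32, with n = 3.
Posterior ∝ λ^8e^(−1λ) · λ^32e^(−3λ) = λ^40e^(−4λ), i.e. Gamma(shape=41, rate=4).
The mode of a Gamma(a, b) with a ≥ 1 (shape–rate) is (a−1)/b = 40/4 ≈ 10.00.

λ̂_MAP = 10.00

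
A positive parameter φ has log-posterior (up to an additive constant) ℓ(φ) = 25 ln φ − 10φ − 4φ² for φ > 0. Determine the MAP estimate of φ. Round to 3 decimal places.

φ̂_MAP = 1.250

ℓ'(φ) = 25/φ − 10 − 8φ. Setting this to zero and multiplying by φ: 8φ² + 10φ − 25 = 0.
φ = (−10 + √(10² + 4·8·25)) / (2·8) = (−10 + √900) / 16 = (−10 + 30)/16 = 5/4.
ℓ''(φ) = −25/φ² − 8 < 0, confirming a maximum.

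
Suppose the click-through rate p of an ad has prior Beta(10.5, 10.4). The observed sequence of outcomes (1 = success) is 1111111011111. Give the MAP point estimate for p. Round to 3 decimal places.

p̂_MAP = 0.674

Prior: Beta(10.5, 10.4).
Data: 12 successes in 13 trials (from the sequence). The binomial likelihood contributes p^12(1−p)^1, so the posterior is Beta(10.5+12, 10.4+1) = Beta(22.5, 11.4).
For Beta(a, b) with a, b > 1 the mode is (a−1)/(a+b−2) = 21.5/31.9 ≈ 0.674.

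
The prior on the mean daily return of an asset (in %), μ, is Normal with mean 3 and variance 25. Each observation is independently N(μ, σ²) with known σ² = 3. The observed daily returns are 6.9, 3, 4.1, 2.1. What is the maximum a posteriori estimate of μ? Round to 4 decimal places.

n = 4; x̄ = (6.9 + 3 + 4.1 + 2.1)/4 = 16.1/4 = 4.025.
For a Normal prior and Normal likelihood with known variance, the posterior is Normal; its mode equals its mean, the precision-weighted average.
Prior precision 1/σ₀² = 1/25 = 0.04; data precision n/σ² = 4/3.
μ̂ = (0.04·3 + (4/3)·4.025) / (0.04 + 4/3) = (823/150)/(103/75) = 823/206 ≈ 3.9951.

μ̂_MAP = 3.9951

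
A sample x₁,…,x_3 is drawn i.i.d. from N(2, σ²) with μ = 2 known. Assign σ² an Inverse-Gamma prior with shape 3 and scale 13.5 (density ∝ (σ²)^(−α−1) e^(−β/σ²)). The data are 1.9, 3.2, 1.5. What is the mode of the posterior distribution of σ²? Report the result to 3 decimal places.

Sum of squared deviations about the known mean: SS = (1.9−2)² + (3.2−2)² + (1.5−2)² = 1.7.
The Normal likelihood contributes (σ²)^(−n/2) exp(−SS/(2σ²)), so the posterior is Inverse-Gamma(α + n/2, β + SS/2) = Inverse-Gamma(4.5, 14.35).
The mode of Inverse-Gamma(a, b) is b/(a+1) = 14.35/5.5 ≈ 2.609.

σ̂²_MAP = 2.609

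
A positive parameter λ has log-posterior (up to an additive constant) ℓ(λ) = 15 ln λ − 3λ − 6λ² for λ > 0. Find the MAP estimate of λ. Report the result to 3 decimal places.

λ̂_MAP = 1.000

ℓ'(λ) = 15/λ − 3 − 12λ. Setting this to zero and multiplying by λ: 12λ² + 3λ − 15 = 0.
λ = (−3 + √(3² + 4·12·15)) / (2·12) = (−3 + √729) / 24 = (−3 + 27)/24 = 1.
ℓ''(λ) = −15/λ² − 12 < 0, confirming a maximum.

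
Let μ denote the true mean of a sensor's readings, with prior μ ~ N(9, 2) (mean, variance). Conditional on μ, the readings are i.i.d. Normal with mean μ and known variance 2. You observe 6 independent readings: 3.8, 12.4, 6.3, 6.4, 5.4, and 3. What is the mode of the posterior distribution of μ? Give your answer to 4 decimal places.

n = 6; x̄ = (3.8 + 12.4 + 6.3 + 6.4 + 5.4 + 3)/6 = 37.3/6 = 373/60 ≈ 6.2167.
For a Normal prior and Normal likelihood with known variance, the posterior is Normal; its mode equals its mean, the precision-weighted average.
Prior precision 1/σ₀² = 1/2 = 0.5; data precision n/σ² = 6/2 = 3.
μ̂ = (0.5·9 + 3·(373/60)) / (0.5 + 3) = 23.15/3.5 = 463/70 ≈ 6.6143.

μ̂_MAP = 6.6143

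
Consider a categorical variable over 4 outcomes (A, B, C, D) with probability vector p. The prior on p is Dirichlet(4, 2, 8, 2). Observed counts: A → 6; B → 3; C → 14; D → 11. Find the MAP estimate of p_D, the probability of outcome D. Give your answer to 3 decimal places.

MAP estimate of p_D = 0.261

The posterior is Dirichlet(αᵢ + nᵢ) = Dirichlet(10, 5, 22, 13).
For a Dirichlet(a₁,…,a_K) with all aᵢ > 1, the mode has j-th component (aⱼ − 1)/(Σaᵢ − K).
Here Σaᵢ = 50 and K = 4, so p_D = (13 − 1)/(50 − 4) = 12/46 ≈ 0.261.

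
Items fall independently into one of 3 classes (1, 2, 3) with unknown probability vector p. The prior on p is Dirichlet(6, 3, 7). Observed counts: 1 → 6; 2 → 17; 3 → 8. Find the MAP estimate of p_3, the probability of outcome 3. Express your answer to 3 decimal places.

MAP estimate: 0.318

The posterior is Dirichlet(αᵢ + nᵢ) = Dirichlet(12, 20, 15).
For a Dirichlet(a₁,…,a_K) with all aᵢ > 1, the mode has j-th component (aⱼ − 1)/(Σaᵢ − K).
Here Σaᵢ = 47 and K = 3, so p_3 = (15 − 1)/(47 − 3) = 14/44 ≈ 0.318.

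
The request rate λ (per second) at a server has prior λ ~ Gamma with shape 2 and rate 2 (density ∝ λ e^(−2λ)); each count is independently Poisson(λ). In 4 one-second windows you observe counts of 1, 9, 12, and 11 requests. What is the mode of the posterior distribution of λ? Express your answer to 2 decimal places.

Σxᵢ = 1+9+12+11 = 33, with n = 4.
Posterior ∝ λe^(−2λ) · λ^33e^(−4λ) = λ^34e^(−6λ), i.e. Gamma(shape=35, rate=6).
The mode of a Gamma(a, b) with a ≥ 1 (shape–rate) is (a−1)/b = 34/6 ≈ 5.67.

λ̂_MAP = 5.67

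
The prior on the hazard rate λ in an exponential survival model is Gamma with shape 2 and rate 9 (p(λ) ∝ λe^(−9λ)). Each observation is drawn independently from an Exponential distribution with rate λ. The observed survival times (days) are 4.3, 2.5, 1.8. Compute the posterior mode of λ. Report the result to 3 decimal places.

The Exponential(rate=λ) likelihood is ∝ λ^n e^(−λΣtᵢ). Here n = 3 and Σtᵢ = 4.3 + 2.5 + 1.8 = 8.6.
Posterior ∝ λe^(−9λ) · λ^3e^(−8.6λ) = λ^4e^(−17.6λ), i.e. Gamma(5, 17.6).
Mode = (a−1)/b = 4/17.6 ≈ 0.227.

λ̂_MAP = 0.227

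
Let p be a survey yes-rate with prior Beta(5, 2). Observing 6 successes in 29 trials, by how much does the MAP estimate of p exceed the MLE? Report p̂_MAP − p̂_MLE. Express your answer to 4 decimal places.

Posterior is Beta(11, 25); MAP = (11−1)/(36−2) = 10/34 ≈ 0.29412.
MLE ignores the prior: p̂_MLE = k/n = 6/29 ≈ 0.20690.
Difference = 10/34 − 6/29 = 43/493 ≈ 0.0872.

MAP − MLE = 0.0872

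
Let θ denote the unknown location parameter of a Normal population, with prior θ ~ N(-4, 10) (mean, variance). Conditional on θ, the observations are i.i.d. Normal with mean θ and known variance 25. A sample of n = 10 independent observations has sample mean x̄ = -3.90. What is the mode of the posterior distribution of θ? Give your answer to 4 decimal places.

θ̂_MAP = -3.9200

n = 10, x̄ = -3.90.
For a Normal prior and Normal likelihood with known variance, the posterior is Normal; its mode equals its mean, the precision-weighted average.
Prior precision 1/σ₀² = 1/10 = 0.1; data precision n/σ² = 10/25 = 0.4.
θ̂ = (0.1·(-4) + 0.4·(-3.9)) / (0.1 + 0.4) = (-1.96)/0.5 = -3.9200.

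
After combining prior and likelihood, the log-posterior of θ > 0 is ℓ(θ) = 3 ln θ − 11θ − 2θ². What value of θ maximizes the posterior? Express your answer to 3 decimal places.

θ̂_MAP = 0.250

ℓ'(θ) = 3/θ − 11 − 4θ. Setting this to zero and multiplying by θ: 4θ² + 11θ − 3 = 0.
θ = (−11 + √(11² + 4·4·3)) / (2·4) = (−11 + √169) / 8 = (−11 + 13)/8 = 1/4.
ℓ''(θ) = −3/θ² − 4 < 0, confirming a maximum.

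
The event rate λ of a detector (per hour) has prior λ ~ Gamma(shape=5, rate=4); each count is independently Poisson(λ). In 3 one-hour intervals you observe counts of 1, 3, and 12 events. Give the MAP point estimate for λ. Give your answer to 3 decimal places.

λ̂_MAP = 2.857

Σxᵢ = 1+3+12 = 16, with n = 3.
Posterior ∝ λ^4e^(−4λ) · λ^16e^(−3λ) = λ^20e^(−7λ), i.e. Gamma(shape=21, rate=7).
The mode of a Gamma(a, b) with a ≥ 1 (shape–rate) is (a−1)/b = 20/7 ≈ 2.857.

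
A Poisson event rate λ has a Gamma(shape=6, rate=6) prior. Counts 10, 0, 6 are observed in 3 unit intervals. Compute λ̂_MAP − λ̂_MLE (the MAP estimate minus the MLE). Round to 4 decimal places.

MAP − MLE = -3.0000

Σxᵢ = 16. Posterior is Gamma(22, 9); MAP = (22−1)/9 = 21/9 ≈ 2.33333.
MLE = x̄ = 16/3 ≈ 5.33333.
Difference = 21/9 − 16/3 = -3 ≈ -3.0000.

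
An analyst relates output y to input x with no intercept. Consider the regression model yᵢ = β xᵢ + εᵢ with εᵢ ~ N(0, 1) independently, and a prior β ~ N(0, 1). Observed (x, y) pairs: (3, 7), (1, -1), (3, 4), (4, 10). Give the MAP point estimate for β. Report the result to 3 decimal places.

β̂_MAP = 2.000

log p(β | y) = −Σ(yᵢ − βxᵢ)²/(2·1) − β²/(2·1) + const.
Setting the derivative to zero: Σxᵢ(yᵢ − βxᵢ)/1 − β/1 = 0, so β = Σxᵢyᵢ / (Σxᵢ² + σ²/τ²).
Σxᵢyᵢ = 3·7 + 1·(-1) + 3·4 + 4·10 = 72; Σxᵢ² = 35; σ²/τ² = 1.
β̂_MAP = 72 / (35 + 1) = 72/36 ≈ 2.000.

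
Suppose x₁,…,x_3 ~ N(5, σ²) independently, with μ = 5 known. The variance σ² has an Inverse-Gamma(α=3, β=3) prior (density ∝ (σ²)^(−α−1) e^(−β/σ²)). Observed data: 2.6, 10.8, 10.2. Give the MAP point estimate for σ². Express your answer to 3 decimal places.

σ̂²_MAP = 6.585

Sum of squared deviations about the known mean: SS = (2.6−5)² + (10.8−5)² + (10.2−5)² = 66.44.
The Normal likelihood contributes (σ²)^(−n/2) exp(−SS/(2σ²)), so the posterior is Inverse-Gamma(α + n/2, β + SS/2) = Inverse-Gamma(4.5, 36.22).
The mode of Inverse-Gamma(a, b) is b/(a+1) = 36.22/5.5 ≈ 6.585.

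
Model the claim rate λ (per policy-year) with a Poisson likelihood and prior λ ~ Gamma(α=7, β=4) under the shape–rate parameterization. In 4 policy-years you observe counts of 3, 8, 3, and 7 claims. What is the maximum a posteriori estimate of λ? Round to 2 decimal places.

λ̂_MAP = 3.38

Σxᵢ = 3+8+3+7 = 21, with n = 4.
Posterior ∝ λ^6e^(−4λ) · λ^21e^(−4λ) = λ^27e^(−8λ), i.e. Gamma(shape=28, rate=8).
The mode of a Gamma(a, b) with a ≥ 1 (shape–rate) is (a−1)/b = 27/8 ≈ 3.38.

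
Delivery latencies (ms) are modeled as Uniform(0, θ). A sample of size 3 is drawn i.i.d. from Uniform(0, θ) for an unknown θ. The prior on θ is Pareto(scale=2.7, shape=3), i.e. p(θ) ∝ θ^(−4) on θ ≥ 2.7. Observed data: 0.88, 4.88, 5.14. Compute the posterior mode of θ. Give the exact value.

The Uniform(0, θ) likelihood is θ^(−n) for θ ≥ max(xᵢ), zero otherwise. Here max(xᵢ) = 5.14.
Posterior ∝ θ^(−4) · θ^(−3) = θ^(−7) on θ ≥ max(2.7, 5.14) = 5.14.
This density is strictly decreasing in θ, so the posterior mode lies at the lower boundary of the support.

θ̂_MAP = 5.14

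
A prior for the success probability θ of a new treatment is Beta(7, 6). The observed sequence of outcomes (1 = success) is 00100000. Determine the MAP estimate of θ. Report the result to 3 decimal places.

θ̂_MAP = 0.368

Prior: Beta(7, 6).
Data: 1 success in 8 trials (from the sequence). The binomial likelihood contributes θ(1−θ)^7, so the posterior is Beta(7+1, 6+7) = Beta(8, 13).
For Beta(a, b) with a, b > 1 the mode is (a−1)/(a+b−2) = 7/19 ≈ 0.368.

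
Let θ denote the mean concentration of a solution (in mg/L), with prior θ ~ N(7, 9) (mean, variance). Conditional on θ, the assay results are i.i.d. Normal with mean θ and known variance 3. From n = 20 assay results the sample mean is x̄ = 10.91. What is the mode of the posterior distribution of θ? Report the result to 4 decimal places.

θ̂_MAP = 10.8459

n = 20, x̄ = 10.91.
For a Normal prior and Normal likelihood with known variance, the posterior is Normal; its mode equals its mean, the precision-weighted average.
Prior precision 1/σ₀² = 1/9; data precision n/σ² = 20/3.
θ̂ = ((1/9)·7 + (20/3)·10.91) / (1/9 + 20/3) = (3308/45)/(61/9) = 3308/305 ≈ 10.8459.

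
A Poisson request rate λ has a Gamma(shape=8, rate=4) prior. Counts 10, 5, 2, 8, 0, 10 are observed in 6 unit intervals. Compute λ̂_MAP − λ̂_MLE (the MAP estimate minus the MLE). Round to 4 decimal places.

MAP − MLE = -1.6333

Σxᵢ = 35. Posterior is Gamma(43, 10); MAP = (43−1)/10 = 42/10 ≈ 4.20000.
MLE = x̄ = 35/6 ≈ 5.83333.
Difference = 42/10 − 35/6 = -49/30 ≈ -1.6333.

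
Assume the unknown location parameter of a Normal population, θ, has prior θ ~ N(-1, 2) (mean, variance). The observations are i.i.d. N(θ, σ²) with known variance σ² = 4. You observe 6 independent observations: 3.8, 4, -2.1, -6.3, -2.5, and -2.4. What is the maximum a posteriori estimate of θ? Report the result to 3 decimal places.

n = 6; x̄ = (3.8 + 4 + (-2.1) + (-6.3) + (-2.5) + (-2.4))/6 = -5.5/6 = -11/12 ≈ -0.9167.
For a Normal prior and Normal likelihood with known variance, the posterior is Normal; its mode equals its mean, the precision-weighted average.
Prior precision 1/σ₀² = 1/2 = 0.5; data precision n/σ² = 6/4 = 1.5.
θ̂ = (0.5·(-1) + 1.5·(-11/12)) / (0.5 + 1.5) = (-1.875)/2 = -0.9375 ≈ -0.938.

θ̂_MAP = -0.938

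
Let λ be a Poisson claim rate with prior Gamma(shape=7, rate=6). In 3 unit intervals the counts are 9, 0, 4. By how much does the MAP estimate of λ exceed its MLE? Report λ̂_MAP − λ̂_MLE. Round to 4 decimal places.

MAP − MLE = -2.2222

Σxᵢ = 13. Posterior is Gamma(20, 9); MAP = (20−1)/9 = 19/9 ≈ 2.11111.
MLE = x̄ = 13/3 ≈ 4.33333.
Difference = 19/9 − 13/3 = -20/9 ≈ -2.2222.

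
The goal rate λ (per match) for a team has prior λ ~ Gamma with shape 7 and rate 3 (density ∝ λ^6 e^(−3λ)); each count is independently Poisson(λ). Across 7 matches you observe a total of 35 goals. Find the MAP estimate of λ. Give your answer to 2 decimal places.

Σxᵢ = 35, n = 7.
Posterior ∝ λ^6e^(−3λ) · λ^35e^(−7λ) = λ^41e^(−10λ), i.e. Gamma(shape=42, rate=10).
The mode of a Gamma(a, b) with a ≥ 1 (shape–rate) is (a−1)/b = 41/10 ≈ 4.10.

λ̂_MAP = 4.10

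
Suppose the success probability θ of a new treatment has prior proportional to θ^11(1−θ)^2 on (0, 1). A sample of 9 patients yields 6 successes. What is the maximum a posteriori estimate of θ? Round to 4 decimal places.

θ̂_MAP = 0.7727

The prior density ∝ θ^11(1−θ)^2 is the kernel of Beta(12, 3).
Data: 6 successes in 9 trials. The binomial likelihood contributes θ^6(1−θ)^3, so the posterior is Beta(12+6, 3+3) = Beta(18, 6).
For Beta(a, b) with a, b > 1 the mode is (a−1)/(a+b−2) = 17/22 ≈ 0.7727.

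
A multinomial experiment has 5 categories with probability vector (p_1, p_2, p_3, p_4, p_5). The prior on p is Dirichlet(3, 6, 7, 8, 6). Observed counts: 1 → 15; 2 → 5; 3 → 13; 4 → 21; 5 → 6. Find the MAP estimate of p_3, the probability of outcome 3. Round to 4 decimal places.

MAP estimate: 0.2235

The posterior is Dirichlet(αᵢ + nᵢ) = Dirichlet(18, 11, 20, 29, 12).
For a Dirichlet(a₁,…,a_K) with all aᵢ > 1, the mode has j-th component (aⱼ − 1)/(Σaᵢ − K).
Here Σaᵢ = 90 and K = 5, so p_3 = (20 − 1)/(90 − 5) = 19/85 ≈ 0.2235.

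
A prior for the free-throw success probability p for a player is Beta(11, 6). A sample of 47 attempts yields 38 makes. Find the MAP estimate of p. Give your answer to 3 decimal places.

p̂_MAP = 0.774

Prior: Beta(11, 6).
Data: 38 successes in 47 trials. The binomial likelihood contributes p^38(1−p)^9, so the posterior is Beta(11+38, 6+9) = Beta(49, 15).
For Beta(a, b) with a, b > 1 the mode is (a−1)/(a+b−2) = 48/62 ≈ 0.774.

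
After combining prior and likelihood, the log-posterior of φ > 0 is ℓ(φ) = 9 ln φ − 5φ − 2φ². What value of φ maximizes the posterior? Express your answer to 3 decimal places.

φ̂_MAP = 1.000

ℓ'(φ) = 9/φ − 5 − 4φ. Setting this to zero and multiplying by φ: 4φ² + 5φ − 9 = 0.
φ = (−5 + √(5² + 4·4·9)) / (2·4) = (−5 + √169) / 8 = (−5 + 13)/8 = 1.
ℓ''(φ) = −9/φ² − 4 < 0, confirming a maximum.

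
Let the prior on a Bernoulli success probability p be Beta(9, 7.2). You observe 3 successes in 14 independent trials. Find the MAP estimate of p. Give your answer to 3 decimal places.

p̂_MAP = 0.390

Prior: Beta(9, 7.2).
Data: 3 successes in 14 trials. The binomial likelihood contributes p^3(1−p)^11, so the posterior is Beta(9+3, 7.2+11) = Beta(12, 18.2).
For Beta(a, b) with a, b > 1 the mode is (a−1)/(a+b−2) = 11/28.2 ≈ 0.390.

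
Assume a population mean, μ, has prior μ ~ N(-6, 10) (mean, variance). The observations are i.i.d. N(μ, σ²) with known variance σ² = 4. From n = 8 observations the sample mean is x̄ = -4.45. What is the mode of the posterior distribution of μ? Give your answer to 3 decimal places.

μ̂_MAP = -4.524

n = 8, x̄ = -4.45.
For a Normal prior and Normal likelihood with known variance, the posterior is Normal; its mode equals its mean, the precision-weighted average.
Prior precision 1/σ₀² = 1/10 = 0.1; data precision n/σ² = 8/4 = 2.
μ̂ = (0.1·(-6) + 2·(-4.45)) / (0.1 + 2) = (-9.5)/2.1 = -95/21 ≈ -4.524.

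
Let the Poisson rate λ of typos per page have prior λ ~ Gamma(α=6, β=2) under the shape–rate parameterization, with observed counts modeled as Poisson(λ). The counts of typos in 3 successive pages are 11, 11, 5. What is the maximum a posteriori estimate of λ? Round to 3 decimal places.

Σxᵢ = 11+11+5 = 27, with n = 3.
Posterior ∝ λ^5e^(−2λ) · λ^27e^(−3λ) = λ^32e^(−5λ), i.e. Gamma(shape=33, rate=5).
The mode of a Gamma(a, b) with a ≥ 1 (shape–rate) is (a−1)/b = 32/5 ≈ 6.400.

λ̂_MAP = 6.400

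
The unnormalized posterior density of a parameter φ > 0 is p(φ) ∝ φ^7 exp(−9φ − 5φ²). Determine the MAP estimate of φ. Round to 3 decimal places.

φ̂_MAP = 0.500

ℓ'(φ) = 7/φ − 9 − 10φ. Setting this to zero and multiplying by φ: 10φ² + 9φ − 7 = 0.
φ = (−9 + √(9² + 4·10·7)) / (2·10) = (−9 + √361) / 20 = (−9 + 19)/20 = 1/2.
ℓ''(φ) = −7/φ² − 10 < 0, confirming a maximum.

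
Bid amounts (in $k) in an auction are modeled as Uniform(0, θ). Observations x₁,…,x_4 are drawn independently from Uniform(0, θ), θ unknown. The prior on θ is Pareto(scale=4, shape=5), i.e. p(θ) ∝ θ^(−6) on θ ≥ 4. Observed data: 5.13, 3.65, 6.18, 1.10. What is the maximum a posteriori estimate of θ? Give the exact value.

The Uniform(0, θ) likelihood is θ^(−n) for θ ≥ max(xᵢ), zero otherwise. Here max(xᵢ) = 6.18.
Posterior ∝ θ^(−6) · θ^(−4) = θ^(−10) on θ ≥ max(4, 6.18) = 6.18.
This density is strictly decreasing in θ, so the posterior mode lies at the lower boundary of the support.

θ̂_MAP = 6.18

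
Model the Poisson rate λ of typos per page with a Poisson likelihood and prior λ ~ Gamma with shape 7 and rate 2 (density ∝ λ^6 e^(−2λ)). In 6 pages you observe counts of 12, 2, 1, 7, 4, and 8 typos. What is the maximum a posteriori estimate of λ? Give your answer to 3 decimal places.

Σxᵢ = 12+2+1+7+4+8 = 34, with n = 6.
Posterior ∝ λ^6e^(−2λ) · λ^34e^(−6λ) = λ^40e^(−8λ), i.e. Gamma(shape=41, rate=8).
The mode of a Gamma(a, b) with a ≥ 1 (shape–rate) is (a−1)/b = 40/8 ≈ 5.000.

λ̂_MAP = 5.000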